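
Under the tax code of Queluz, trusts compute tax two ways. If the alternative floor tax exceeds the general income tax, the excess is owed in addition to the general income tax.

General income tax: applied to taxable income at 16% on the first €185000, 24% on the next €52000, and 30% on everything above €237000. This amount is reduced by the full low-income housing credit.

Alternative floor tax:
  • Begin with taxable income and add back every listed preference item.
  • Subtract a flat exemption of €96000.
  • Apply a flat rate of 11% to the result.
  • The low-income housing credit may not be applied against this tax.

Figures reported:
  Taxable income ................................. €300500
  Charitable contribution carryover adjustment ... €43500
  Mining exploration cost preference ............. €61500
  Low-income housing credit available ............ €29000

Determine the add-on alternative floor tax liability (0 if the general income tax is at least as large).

€1915

Alternative floor tax:
  Adjusted income: €300500 + €43500 + €61500 = €405500
  Less exemption €96000 → base €309500
  €309500 × 11% = €34045

General income tax:
  €185000 × 16% = €29600
  €52000 × 24% = €12480
  €63500 × 30% = €19050
  → €61130
  Less low-income housing credit €29000 → €32130

Excess of alternative floor tax over general income tax: €34045 − €32130 = €1915.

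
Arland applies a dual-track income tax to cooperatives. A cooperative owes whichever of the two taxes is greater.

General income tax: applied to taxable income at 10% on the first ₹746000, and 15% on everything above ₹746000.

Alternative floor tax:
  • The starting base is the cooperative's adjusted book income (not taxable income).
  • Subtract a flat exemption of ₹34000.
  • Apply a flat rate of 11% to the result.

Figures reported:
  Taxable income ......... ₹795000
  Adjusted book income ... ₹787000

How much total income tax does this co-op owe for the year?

Alternative floor tax:
  Base (adjusted book income): ₹787000
  Less exemption ₹34000 → base ₹753000
  ₹753000 × 11% = ₹82830

General income tax:
  ₹746000 × 10% = ₹74600
  ₹49000 × 15% = ₹7350
  → ₹81950

₹82830 > ₹81950, so the alternative floor tax is the binding amount.

₹82830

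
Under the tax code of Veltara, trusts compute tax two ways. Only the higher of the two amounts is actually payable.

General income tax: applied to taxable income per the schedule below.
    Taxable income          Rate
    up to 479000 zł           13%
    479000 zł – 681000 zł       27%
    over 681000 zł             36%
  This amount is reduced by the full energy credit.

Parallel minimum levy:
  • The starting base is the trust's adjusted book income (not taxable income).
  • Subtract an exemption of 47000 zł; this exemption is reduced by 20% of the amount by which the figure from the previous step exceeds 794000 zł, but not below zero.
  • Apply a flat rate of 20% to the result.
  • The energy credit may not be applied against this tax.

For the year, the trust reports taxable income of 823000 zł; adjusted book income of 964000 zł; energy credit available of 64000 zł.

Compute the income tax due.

Parallel minimum levy:
  Base (adjusted book income): 964000 zł
  Exemption: 47000 zł − 20% × (964000 zł − 794000 zł) = 47000 zł − 34000 zł = 13000 zł
  Base: 964000 zł − 13000 zł = 951000 zł
  951000 zł × 20% = 190200 zł

General income tax:
  479000 zł × 13% = 62270 zł
  202000 zł × 27% = 54540 zł
  142000 zł × 36% = 51120 zł
  → 167930 zł
  Less energy credit 64000 zł → 103930 zł

190200 zł > 103930 zł, so the parallel minimum levy is the binding amount.

190200 zł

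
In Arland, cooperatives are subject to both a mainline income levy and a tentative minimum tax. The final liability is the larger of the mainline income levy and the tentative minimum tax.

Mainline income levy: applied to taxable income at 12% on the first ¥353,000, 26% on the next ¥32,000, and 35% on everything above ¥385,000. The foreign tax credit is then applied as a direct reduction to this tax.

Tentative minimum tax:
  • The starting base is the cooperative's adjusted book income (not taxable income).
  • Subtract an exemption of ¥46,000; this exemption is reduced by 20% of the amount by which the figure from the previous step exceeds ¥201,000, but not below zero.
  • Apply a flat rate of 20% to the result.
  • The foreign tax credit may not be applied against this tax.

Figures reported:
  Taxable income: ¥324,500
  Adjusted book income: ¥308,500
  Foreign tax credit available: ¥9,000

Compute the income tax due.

¥56,800

Tentative minimum tax:
  Base (adjusted book income): ¥308,500
  Exemption: ¥46,000 − 20% × (¥308,500 − ¥201,000) = ¥46,000 − ¥21,500 = ¥24,500
  Base: ¥308,500 − ¥24,500 = ¥284,000
  ¥284,000 × 20% = ¥56,800

Mainline income levy:
  ¥324,500 × 12% = ¥38,940
  Less foreign tax credit ¥9,000 → ¥29,940

¥56,800 > ¥29,940, so the tentative minimum tax is the binding amount.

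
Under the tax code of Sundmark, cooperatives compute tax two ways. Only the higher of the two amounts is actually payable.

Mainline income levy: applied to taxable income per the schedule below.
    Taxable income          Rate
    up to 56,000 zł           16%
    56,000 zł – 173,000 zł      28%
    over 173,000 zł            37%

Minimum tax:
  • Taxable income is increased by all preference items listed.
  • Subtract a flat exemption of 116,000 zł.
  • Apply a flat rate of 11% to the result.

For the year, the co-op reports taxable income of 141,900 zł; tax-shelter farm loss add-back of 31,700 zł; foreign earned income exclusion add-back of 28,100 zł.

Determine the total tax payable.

Mainline income levy:
  56,000 zł × 16% = 8,960 zł
  85,900 zł × 28% = 24,052 zł
  → 33,012 zł

Minimum tax:
  Adjusted income: 141,900 zł + 31,700 zł + 28,100 zł = 201,700 zł
  Less exemption 116,000 zł → base 85,700 zł
  85,700 zł × 11% = 9,427 zł

33,012 zł > 9,427 zł, so the mainline income levy governs.

33,012 zł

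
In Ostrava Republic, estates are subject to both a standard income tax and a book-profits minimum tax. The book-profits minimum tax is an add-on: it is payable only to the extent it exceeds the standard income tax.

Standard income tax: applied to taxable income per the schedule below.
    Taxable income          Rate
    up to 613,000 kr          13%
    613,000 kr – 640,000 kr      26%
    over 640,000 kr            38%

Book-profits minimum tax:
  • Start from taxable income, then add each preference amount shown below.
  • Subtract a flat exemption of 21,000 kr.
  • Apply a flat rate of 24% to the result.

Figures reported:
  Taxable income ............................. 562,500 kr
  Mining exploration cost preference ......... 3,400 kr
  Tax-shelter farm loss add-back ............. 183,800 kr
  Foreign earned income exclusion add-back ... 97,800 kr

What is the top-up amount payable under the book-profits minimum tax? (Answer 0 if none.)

125,235 kr

Standard income tax:
  562,500 kr × 13% = 73,125 kr

Book-profits minimum tax:
  Adjusted income: 562,500 kr + 3,400 kr + 183,800 kr + 97,800 kr = 847,500 kr
  Less exemption 21,000 kr → base 826,500 kr
  826,500 kr × 24% = 198,360 kr

Excess of book-profits minimum tax over standard income tax: 198,360 kr − 73,125 kr = 125,235 kr.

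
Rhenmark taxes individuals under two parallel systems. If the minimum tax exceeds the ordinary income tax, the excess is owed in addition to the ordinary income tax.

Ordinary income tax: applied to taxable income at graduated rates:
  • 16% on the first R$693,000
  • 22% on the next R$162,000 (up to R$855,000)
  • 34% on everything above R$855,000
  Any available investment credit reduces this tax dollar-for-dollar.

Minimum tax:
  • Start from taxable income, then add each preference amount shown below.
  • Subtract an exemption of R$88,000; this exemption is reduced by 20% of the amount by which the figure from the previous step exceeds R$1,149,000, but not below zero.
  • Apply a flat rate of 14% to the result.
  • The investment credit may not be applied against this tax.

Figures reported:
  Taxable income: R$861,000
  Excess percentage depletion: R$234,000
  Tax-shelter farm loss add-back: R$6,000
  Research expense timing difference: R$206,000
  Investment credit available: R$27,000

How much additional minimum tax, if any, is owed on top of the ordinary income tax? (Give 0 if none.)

R$53,524

Ordinary income tax:
  R$693,000 × 16% = R$110,880
  R$162,000 × 22% = R$35,640
  R$6,000 × 34% = R$2,040
  → R$148,560
  Less investment credit R$27,000 → R$121,560

Minimum tax:
  Adjusted income: R$861,000 + R$234,000 + R$6,000 + R$206,000 = R$1,307,000
  Exemption: R$88,000 − 20% × (R$1,307,000 − R$1,149,000) = R$88,000 − R$31,600 = R$56,400
  Base: R$1,307,000 − R$56,400 = R$1,250,600
  R$1,250,600 × 14% = R$175,084

Excess of minimum tax over ordinary income tax: R$175,084 − R$121,560 = R$53,524.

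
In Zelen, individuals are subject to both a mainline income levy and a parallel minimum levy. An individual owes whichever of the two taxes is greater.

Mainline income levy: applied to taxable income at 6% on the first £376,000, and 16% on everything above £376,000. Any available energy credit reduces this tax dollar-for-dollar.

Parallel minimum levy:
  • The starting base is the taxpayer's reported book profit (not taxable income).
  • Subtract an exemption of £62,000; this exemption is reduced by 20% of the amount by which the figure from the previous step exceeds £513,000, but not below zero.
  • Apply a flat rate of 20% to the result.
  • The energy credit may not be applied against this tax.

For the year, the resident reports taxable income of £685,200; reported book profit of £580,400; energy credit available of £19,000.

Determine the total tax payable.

Parallel minimum levy:
  Base (reported book profit): £580,400
  Exemption: £62,000 − 20% × (£580,400 − £513,000) = £62,000 − £13,480 = £48,520
  Base: £580,400 − £48,520 = £531,880
  £531,880 × 20% = £106,376

Mainline income levy:
  £376,000 × 6% = £22,560
  £309,200 × 16% = £49,472
  → £72,032
  Less energy credit £19,000 → £53,032

£106,376 > £53,032, so the parallel minimum levy is the binding amount.

£106,376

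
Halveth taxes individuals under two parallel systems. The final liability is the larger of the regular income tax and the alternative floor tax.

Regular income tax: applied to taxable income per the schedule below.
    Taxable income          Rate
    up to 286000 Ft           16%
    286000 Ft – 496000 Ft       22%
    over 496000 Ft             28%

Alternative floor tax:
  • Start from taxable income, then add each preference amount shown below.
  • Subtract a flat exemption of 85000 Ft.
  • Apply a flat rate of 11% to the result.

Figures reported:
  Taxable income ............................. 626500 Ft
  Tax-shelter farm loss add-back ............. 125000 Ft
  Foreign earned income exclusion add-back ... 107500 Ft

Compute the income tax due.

128500 Ft

Regular income tax:
  286000 Ft × 16% = 45760 Ft
  210000 Ft × 22% = 46200 Ft
  130500 Ft × 28% = 36540 Ft
  → 128500 Ft

Alternative floor tax:
  Adjusted income: 626500 Ft + 125000 Ft + 107500 Ft = 859000 Ft
  Less exemption 85000 Ft → base 774000 Ft
  774000 Ft × 11% = 85140 Ft

128500 Ft > 85140 Ft, so the regular income tax governs.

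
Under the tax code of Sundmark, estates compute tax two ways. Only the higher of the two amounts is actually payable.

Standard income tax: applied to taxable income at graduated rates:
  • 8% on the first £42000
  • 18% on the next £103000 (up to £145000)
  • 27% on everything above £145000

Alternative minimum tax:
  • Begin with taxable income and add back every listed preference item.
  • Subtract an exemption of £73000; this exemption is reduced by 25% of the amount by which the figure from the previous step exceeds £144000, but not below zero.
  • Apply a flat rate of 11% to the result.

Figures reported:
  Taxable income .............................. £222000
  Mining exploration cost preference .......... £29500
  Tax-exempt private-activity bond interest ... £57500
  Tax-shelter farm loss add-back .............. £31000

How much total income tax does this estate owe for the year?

Standard income tax:
  £42000 × 8% = £3360
  £103000 × 18% = £18540
  £77000 × 27% = £20790
  → £42690

Alternative minimum tax:
  Adjusted income: £222000 + £29500 + £57500 + £31000 = £340000
  Exemption: £73000 − 25% × (£340000 − £144000) = £73000 − £49000 = £24000
  Base: £340000 − £24000 = £316000
  £316000 × 11% = £34760

£42690 > £34760, so the standard income tax governs.

£42690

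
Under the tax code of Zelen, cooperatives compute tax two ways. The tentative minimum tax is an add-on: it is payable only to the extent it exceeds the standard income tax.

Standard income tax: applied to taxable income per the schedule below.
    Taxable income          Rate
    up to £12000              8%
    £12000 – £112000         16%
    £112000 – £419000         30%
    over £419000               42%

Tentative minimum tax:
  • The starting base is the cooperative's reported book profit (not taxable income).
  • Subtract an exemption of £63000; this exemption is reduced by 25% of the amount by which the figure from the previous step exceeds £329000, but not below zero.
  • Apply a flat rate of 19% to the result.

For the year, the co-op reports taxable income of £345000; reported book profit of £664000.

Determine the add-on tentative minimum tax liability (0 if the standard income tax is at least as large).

Standard income tax:
  £12000 × 8% = £960
  £100000 × 16% = £16000
  £233000 × 30% = £69900
  → £86860

Tentative minimum tax:
  Base (reported book profit): £664000
  Exemption: 25% × (£664000 − £329000) = £83750 ≥ £63000, so the exemption is fully phased out
  Base: £664000 − £0 = £664000
  £664000 × 19% = £126160

Excess of tentative minimum tax over standard income tax: £126160 − £86860 = £39300.

£39300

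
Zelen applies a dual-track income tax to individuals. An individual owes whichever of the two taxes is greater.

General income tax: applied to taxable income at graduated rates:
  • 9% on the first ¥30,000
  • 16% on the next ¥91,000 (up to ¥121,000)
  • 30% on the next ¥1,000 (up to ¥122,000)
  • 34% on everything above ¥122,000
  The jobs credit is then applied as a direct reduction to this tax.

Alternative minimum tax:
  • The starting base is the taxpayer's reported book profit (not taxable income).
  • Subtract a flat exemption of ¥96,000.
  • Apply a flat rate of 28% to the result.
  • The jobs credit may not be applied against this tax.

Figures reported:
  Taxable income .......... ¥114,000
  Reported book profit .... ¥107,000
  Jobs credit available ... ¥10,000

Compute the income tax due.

General income tax:
  ¥30,000 × 9% = ¥2,700
  ¥84,000 × 16% = ¥13,440
  → ¥16,140
  Less jobs credit ¥10,000 → ¥6,140

Alternative minimum tax:
  Base (reported book profit): ¥107,000
  Less exemption ¥96,000 → base ¥11,000
  ¥11,000 × 28% = ¥3,080

¥6,140 > ¥3,080, so the general income tax governs.

¥6,140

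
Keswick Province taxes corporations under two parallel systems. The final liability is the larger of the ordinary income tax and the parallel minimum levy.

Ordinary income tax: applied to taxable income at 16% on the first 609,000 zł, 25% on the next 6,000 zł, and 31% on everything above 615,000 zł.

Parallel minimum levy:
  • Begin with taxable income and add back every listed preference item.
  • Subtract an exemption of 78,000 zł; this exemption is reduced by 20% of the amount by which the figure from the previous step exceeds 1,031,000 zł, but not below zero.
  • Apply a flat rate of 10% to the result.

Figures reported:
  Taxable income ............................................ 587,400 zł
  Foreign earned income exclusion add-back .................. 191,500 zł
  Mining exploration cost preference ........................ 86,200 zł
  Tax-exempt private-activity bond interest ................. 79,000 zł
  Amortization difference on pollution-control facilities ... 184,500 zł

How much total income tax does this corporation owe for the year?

Parallel minimum levy:
  Adjusted income: 587,400 zł + 191,500 zł + 86,200 zł + 79,000 zł + 184,500 zł = 1,128,600 zł
  Exemption: 78,000 zł − 20% × (1,128,600 zł − 1,031,000 zł) = 78,000 zł − 19,520 zł = 58,480 zł
  Base: 1,128,600 zł − 58,480 zł = 1,070,120 zł
  1,070,120 zł × 10% = 107,012 zł

Ordinary income tax:
  587,400 zł × 16% = 93,984 zł

107,012 zł > 93,984 zł, so the parallel minimum levy is the binding amount.

107,012 zł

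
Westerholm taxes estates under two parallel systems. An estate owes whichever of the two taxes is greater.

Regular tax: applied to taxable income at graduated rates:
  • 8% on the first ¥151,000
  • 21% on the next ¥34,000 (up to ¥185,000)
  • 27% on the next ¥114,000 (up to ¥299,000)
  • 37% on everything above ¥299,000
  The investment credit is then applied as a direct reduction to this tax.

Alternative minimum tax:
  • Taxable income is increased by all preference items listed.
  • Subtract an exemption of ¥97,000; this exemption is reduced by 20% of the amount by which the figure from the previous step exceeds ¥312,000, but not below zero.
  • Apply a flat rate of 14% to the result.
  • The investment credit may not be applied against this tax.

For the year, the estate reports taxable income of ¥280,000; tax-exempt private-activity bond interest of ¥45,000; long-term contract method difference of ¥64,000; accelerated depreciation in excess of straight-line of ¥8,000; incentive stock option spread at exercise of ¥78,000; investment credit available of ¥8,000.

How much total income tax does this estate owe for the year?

Regular tax:
  ¥151,000 × 8% = ¥12,080
  ¥34,000 × 21% = ¥7,140
  ¥95,000 × 27% = ¥25,650
  → ¥44,870
  Less investment credit ¥8,000 → ¥36,870

Alternative minimum tax:
  Adjusted income: ¥280,000 + ¥45,000 + ¥64,000 + ¥8,000 + ¥78,000 = ¥475,000
  Exemption: ¥97,000 − 20% × (¥475,000 − ¥312,000) = ¥97,000 − ¥32,600 = ¥64,400
  Base: ¥475,000 − ¥64,400 = ¥410,600
  ¥410,600 × 14% = ¥57,484

¥57,484 > ¥36,870, so the alternative minimum tax is the binding amount.

¥57,484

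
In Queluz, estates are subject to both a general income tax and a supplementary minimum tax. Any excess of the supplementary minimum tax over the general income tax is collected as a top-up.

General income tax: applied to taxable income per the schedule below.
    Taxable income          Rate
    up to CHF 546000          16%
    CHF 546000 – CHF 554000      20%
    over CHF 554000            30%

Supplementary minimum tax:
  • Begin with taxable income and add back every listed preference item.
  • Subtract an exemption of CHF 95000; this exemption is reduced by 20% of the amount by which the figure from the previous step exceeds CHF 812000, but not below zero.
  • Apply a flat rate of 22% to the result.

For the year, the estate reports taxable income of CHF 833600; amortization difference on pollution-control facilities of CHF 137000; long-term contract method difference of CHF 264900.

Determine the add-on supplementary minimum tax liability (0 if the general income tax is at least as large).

General income tax:
  CHF 546000 × 16% = CHF 87360
  CHF 8000 × 20% = CHF 1600
  CHF 279600 × 30% = CHF 83880
  → CHF 172840

Supplementary minimum tax:
  Adjusted income: CHF 833600 + CHF 137000 + CHF 264900 = CHF 1235500
  Exemption: CHF 95000 − 20% × (CHF 1235500 − CHF 812000) = CHF 95000 − CHF 84700 = CHF 10300
  Base: CHF 1235500 − CHF 10300 = CHF 1225200
  CHF 1225200 × 22% = CHF 269544

Excess of supplementary minimum tax over general income tax: CHF 269544 − CHF 172840 = CHF 96704.

CHF 96704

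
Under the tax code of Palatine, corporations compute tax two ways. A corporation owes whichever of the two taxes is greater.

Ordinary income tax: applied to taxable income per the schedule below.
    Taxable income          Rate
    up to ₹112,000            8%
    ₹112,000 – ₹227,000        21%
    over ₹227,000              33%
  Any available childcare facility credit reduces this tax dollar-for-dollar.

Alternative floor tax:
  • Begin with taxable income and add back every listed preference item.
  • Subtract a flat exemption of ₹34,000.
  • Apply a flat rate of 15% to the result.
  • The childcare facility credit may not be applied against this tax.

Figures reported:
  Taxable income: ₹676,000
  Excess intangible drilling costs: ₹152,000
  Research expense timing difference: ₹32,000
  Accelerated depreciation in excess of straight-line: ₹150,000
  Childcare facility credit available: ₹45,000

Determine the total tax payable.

₹146,400

Alternative floor tax:
  Adjusted income: ₹676,000 + ₹152,000 + ₹32,000 + ₹150,000 = ₹1,010,000
  Less exemption ₹34,000 → base ₹976,000
  ₹976,000 × 15% = ₹146,400

Ordinary income tax:
  ₹112,000 × 8% = ₹8,960
  ₹115,000 × 21% = ₹24,150
  ₹449,000 × 33% = ₹148,170
  → ₹181,280
  Less childcare facility credit ₹45,000 → ₹136,280

₹146,400 > ₹136,280, so the alternative floor tax is the binding amount.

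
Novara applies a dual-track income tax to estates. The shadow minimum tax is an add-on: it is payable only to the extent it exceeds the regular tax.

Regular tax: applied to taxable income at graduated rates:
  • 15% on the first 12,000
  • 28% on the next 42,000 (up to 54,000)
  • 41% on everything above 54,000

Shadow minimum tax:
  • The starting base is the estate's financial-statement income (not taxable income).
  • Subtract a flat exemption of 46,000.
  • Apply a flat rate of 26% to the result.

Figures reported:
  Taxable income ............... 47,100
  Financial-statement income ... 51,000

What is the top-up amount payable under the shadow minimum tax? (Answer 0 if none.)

0

Shadow minimum tax:
  Base (financial-statement income): 51,000
  Less exemption 46,000 → base 5,000
  5,000 × 26% = 1,300

Regular tax:
  12,000 × 15% = 1,800
  35,100 × 28% = 9,828
  → 11,628

1,300 ≤ 11,628, so no add-on is due.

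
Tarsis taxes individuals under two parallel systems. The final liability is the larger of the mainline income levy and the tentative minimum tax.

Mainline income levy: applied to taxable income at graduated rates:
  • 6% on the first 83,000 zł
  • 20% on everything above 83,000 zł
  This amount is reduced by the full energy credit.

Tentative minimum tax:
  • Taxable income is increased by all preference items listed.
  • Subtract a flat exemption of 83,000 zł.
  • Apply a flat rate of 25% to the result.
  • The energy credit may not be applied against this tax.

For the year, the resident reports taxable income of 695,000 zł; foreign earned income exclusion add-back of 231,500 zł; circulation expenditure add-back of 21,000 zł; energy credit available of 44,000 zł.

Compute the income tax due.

Mainline income levy:
  83,000 zł × 6% = 4,980 zł
  612,000 zł × 20% = 122,400 zł
  → 127,380 zł
  Less energy credit 44,000 zł → 83,380 zł

Tentative minimum tax:
  Adjusted income: 695,000 zł + 231,500 zł + 21,000 zł = 947,500 zł
  Less exemption 83,000 zł → base 864,500 zł
  864,500 zł × 25% = 216,125 zł

216,125 zł > 83,380 zł, so the tentative minimum tax is the binding amount.

216,125 zł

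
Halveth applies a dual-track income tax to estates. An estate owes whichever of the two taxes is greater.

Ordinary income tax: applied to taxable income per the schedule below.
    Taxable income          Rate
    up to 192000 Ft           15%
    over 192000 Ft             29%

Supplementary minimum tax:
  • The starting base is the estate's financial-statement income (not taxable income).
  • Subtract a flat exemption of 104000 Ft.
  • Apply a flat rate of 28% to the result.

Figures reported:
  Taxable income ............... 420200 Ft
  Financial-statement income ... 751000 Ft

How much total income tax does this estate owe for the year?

181160 Ft

Supplementary minimum tax:
  Base (financial-statement income): 751000 Ft
  Less exemption 104000 Ft → base 647000 Ft
  647000 Ft × 28% = 181160 Ft

Ordinary income tax:
  192000 Ft × 15% = 28800 Ft
  228200 Ft × 29% = 66178 Ft
  → 94978 Ft

181160 Ft > 94978 Ft, so the supplementary minimum tax is the binding amount.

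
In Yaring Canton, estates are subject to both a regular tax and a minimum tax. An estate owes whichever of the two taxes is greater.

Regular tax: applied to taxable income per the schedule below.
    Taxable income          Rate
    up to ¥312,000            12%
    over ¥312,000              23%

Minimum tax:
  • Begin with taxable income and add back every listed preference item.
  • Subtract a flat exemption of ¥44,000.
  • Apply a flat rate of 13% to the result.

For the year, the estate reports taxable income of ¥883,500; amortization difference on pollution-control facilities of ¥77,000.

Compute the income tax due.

Regular tax:
  ¥312,000 × 12% = ¥37,440
  ¥571,500 × 23% = ¥131,445
  → ¥168,885

Minimum tax:
  Adjusted income: ¥883,500 + ¥77,000 = ¥960,500
  Less exemption ¥44,000 → base ¥916,500
  ¥916,500 × 13% = ¥119,145

¥168,885 > ¥119,145, so the regular tax governs.

¥168,885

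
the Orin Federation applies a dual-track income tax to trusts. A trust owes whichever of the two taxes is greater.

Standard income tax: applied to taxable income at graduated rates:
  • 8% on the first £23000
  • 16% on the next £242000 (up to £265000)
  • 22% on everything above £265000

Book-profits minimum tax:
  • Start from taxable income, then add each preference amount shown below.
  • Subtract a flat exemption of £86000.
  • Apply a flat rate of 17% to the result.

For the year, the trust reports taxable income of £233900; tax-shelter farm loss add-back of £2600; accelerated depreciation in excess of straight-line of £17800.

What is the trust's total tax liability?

£35584

Book-profits minimum tax:
  Adjusted income: £233900 + £2600 + £17800 = £254300
  Less exemption £86000 → base £168300
  £168300 × 17% = £28611

Standard income tax:
  £23000 × 8% = £1840
  £210900 × 16% = £33744
  → £35584

£35584 > £28611, so the standard income tax governs.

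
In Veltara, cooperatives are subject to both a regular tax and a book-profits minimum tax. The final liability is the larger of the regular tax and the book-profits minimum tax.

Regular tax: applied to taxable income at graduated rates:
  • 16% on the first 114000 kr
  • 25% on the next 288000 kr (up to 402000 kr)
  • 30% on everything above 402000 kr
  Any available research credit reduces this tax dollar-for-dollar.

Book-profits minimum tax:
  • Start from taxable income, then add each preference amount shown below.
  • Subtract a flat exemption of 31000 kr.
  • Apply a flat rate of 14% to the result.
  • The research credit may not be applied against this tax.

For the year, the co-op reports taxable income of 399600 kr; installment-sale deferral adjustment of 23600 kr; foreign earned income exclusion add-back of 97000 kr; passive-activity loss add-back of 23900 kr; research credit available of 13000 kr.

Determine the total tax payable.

Book-profits minimum tax:
  Adjusted income: 399600 kr + 23600 kr + 97000 kr + 23900 kr = 544100 kr
  Less exemption 31000 kr → base 513100 kr
  513100 kr × 14% = 71834 kr

Regular tax:
  114000 kr × 16% = 18240 kr
  285600 kr × 25% = 71400 kr
  → 89640 kr
  Less research credit 13000 kr → 76640 kr

76640 kr > 71834 kr, so the regular tax governs.

76640 kr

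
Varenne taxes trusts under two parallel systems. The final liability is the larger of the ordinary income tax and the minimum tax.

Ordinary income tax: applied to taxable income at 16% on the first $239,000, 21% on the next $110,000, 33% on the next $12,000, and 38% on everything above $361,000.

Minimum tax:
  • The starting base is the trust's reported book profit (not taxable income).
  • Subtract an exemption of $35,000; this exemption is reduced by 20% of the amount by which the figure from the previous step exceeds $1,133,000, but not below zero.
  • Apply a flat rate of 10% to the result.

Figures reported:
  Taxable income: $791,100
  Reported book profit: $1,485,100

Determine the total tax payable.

Ordinary income tax:
  $239,000 × 16% = $38,240
  $110,000 × 21% = $23,100
  $12,000 × 33% = $3,960
  $430,100 × 38% = $163,438
  → $228,738

Minimum tax:
  Base (reported book profit): $1,485,100
  Exemption: 20% × ($1,485,100 − $1,133,000) = $70,420 ≥ $35,000, so the exemption is fully phased out
  Base: $1,485,100 − $0 = $1,485,100
  $1,485,100 × 10% = $148,510

$228,738 > $148,510, so the ordinary income tax governs.

$228,738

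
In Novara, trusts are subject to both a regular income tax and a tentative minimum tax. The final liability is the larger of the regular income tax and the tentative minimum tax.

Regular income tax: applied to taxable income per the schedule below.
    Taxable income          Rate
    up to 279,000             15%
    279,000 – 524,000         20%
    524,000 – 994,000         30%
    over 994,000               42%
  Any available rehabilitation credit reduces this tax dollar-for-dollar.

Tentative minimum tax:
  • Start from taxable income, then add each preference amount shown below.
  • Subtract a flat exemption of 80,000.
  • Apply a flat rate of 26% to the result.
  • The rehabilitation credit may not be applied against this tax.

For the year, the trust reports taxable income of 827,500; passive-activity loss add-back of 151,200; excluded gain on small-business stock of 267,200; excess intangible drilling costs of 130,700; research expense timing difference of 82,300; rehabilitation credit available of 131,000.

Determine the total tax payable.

Regular income tax:
  279,000 × 15% = 41,850
  245,000 × 20% = 49,000
  303,500 × 30% = 91,050
  → 181,900
  Less rehabilitation credit 131,000 → 50,900

Tentative minimum tax:
  Adjusted income: 827,500 + 151,200 + 267,200 + 130,700 + 82,300 = 1,458,900
  Less exemption 80,000 → base 1,378,900
  1,378,900 × 26% = 358,514

358,514 > 50,900, so the tentative minimum tax is the binding amount.

358,514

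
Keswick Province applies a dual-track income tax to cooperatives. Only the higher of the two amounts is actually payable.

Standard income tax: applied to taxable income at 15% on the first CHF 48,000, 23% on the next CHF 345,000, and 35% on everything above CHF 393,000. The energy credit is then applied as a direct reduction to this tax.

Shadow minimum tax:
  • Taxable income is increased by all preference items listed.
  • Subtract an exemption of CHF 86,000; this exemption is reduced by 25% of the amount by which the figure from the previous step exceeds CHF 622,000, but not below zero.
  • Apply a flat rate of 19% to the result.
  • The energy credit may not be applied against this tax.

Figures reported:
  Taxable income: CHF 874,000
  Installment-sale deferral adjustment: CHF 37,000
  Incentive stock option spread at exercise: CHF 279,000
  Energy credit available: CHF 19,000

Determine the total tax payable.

Standard income tax:
  CHF 48,000 × 15% = CHF 7,200
  CHF 345,000 × 23% = CHF 79,350
  CHF 481,000 × 35% = CHF 168,350
  → CHF 254,900
  Less energy credit CHF 19,000 → CHF 235,900

Shadow minimum tax:
  Adjusted income: CHF 874,000 + CHF 37,000 + CHF 279,000 = CHF 1,190,000
  Exemption: 25% × (CHF 1,190,000 − CHF 622,000) = CHF 142,000 ≥ CHF 86,000, so the exemption is fully phased out
  Base: CHF 1,190,000 − CHF 0 = CHF 1,190,000
  CHF 1,190,000 × 19% = CHF 226,100

CHF 235,900 > CHF 226,100, so the standard income tax governs.

CHF 235,900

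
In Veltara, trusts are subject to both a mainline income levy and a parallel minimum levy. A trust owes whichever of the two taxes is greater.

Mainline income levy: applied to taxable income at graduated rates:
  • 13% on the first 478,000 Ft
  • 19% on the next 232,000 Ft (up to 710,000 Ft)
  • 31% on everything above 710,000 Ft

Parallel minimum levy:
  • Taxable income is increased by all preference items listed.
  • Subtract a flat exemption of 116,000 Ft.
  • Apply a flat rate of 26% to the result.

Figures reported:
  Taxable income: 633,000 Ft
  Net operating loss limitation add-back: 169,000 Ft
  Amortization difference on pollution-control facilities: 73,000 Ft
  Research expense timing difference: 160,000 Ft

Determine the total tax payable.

238,940 Ft

Mainline income levy:
  478,000 Ft × 13% = 62,140 Ft
  155,000 Ft × 19% = 29,450 Ft
  → 91,590 Ft

Parallel minimum levy:
  Adjusted income: 633,000 Ft + 169,000 Ft + 73,000 Ft + 160,000 Ft = 1,035,000 Ft
  Less exemption 116,000 Ft → base 919,000 Ft
  919,000 Ft × 26% = 238,940 Ft

238,940 Ft > 91,590 Ft, so the parallel minimum levy is the binding amount.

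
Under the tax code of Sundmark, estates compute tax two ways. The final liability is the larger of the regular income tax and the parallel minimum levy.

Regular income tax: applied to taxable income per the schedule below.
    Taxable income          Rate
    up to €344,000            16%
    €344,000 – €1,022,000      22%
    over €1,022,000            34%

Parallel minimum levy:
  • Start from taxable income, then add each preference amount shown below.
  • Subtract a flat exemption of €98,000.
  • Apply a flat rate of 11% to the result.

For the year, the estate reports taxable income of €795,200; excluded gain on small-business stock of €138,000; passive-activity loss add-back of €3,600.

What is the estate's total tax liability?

Parallel minimum levy:
  Adjusted income: €795,200 + €138,000 + €3,600 = €936,800
  Less exemption €98,000 → base €838,800
  €838,800 × 11% = €92,268

Regular income tax:
  €344,000 × 16% = €55,040
  €451,200 × 22% = €99,264
  → €154,304

€154,304 > €92,268, so the regular income tax governs.

€154,304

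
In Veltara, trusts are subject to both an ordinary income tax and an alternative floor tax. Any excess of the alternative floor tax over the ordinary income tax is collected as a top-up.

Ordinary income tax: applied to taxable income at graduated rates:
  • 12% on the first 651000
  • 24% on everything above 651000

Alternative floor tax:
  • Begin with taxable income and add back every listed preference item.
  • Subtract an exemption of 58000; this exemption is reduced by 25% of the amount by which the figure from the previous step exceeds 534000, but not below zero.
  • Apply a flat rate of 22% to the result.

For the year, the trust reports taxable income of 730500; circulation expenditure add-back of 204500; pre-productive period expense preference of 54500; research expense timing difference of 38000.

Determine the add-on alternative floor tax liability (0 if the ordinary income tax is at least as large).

Alternative floor tax:
  Adjusted income: 730500 + 204500 + 54500 + 38000 = 1027500
  Exemption: 25% × (1027500 − 534000) = 123375 ≥ 58000, so the exemption is fully phased out
  Base: 1027500 − 0 = 1027500
  1027500 × 22% = 226050

Ordinary income tax:
  651000 × 12% = 78120
  79500 × 24% = 19080
  → 97200

Excess of alternative floor tax over ordinary income tax: 226050 − 97200 = 128850.

128850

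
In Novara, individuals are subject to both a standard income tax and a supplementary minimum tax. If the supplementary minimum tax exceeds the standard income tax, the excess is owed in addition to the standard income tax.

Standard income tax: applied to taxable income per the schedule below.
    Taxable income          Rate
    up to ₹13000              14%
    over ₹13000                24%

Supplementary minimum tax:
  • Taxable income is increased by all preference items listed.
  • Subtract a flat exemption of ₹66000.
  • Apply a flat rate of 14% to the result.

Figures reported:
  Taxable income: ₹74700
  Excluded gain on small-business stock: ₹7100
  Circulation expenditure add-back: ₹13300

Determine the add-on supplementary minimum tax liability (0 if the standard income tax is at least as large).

₹0

Supplementary minimum tax:
  Adjusted income: ₹74700 + ₹7100 + ₹13300 = ₹95100
  Less exemption ₹66000 → base ₹29100
  ₹29100 × 14% = ₹4074

Standard income tax:
  ₹13000 × 14% = ₹1820
  ₹61700 × 24% = ₹14808
  → ₹16628

₹4074 ≤ ₹16628, so no add-on is due.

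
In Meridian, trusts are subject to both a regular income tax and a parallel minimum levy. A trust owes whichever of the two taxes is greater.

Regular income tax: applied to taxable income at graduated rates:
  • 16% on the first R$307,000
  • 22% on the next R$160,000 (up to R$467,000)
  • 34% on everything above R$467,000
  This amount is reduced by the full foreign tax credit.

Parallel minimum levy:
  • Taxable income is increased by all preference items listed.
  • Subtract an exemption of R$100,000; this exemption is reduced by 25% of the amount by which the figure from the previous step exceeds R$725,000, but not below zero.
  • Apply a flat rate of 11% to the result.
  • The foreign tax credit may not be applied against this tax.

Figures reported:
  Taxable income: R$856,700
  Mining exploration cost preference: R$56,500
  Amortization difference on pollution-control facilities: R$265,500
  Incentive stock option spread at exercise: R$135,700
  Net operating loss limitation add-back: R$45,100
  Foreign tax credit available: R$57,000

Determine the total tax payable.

R$159,818

Regular income tax:
  R$307,000 × 16% = R$49,120
  R$160,000 × 22% = R$35,200
  R$389,700 × 34% = R$132,498
  → R$216,818
  Less foreign tax credit R$57,000 → R$159,818

Parallel minimum levy:
  Adjusted income: R$856,700 + R$56,500 + R$265,500 + R$135,700 + R$45,100 = R$1,359,500
  Exemption: 25% × (R$1,359,500 − R$725,000) = R$158,625 ≥ R$100,000, so the exemption is fully phased out
  Base: R$1,359,500 − R$0 = R$1,359,500
  R$1,359,500 × 11% = R$149,545

R$159,818 > R$149,545, so the regular income tax governs.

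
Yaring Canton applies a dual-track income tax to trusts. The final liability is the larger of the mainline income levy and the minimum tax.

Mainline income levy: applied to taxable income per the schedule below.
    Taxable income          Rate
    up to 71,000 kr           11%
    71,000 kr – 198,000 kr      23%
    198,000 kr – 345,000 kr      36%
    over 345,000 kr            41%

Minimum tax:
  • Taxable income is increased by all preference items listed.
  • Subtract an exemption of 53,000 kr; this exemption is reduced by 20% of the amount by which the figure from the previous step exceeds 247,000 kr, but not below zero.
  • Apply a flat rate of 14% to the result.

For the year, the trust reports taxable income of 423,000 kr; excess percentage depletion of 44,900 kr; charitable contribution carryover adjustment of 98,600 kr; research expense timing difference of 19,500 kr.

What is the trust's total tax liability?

121,920 kr

Minimum tax:
  Adjusted income: 423,000 kr + 44,900 kr + 98,600 kr + 19,500 kr = 586,000 kr
  Exemption: 20% × (586,000 kr − 247,000 kr) = 67,800 kr ≥ 53,000 kr, so the exemption is fully phased out
  Base: 586,000 kr − 0 kr = 586,000 kr
  586,000 kr × 14% = 82,040 kr

Mainline income levy:
  71,000 kr × 11% = 7,810 kr
  127,000 kr × 23% = 29,210 kr
  147,000 kr × 36% = 52,920 kr
  78,000 kr × 41% = 31,980 kr
  → 121,920 kr

121,920 kr > 82,040 kr, so the mainline income levy governs.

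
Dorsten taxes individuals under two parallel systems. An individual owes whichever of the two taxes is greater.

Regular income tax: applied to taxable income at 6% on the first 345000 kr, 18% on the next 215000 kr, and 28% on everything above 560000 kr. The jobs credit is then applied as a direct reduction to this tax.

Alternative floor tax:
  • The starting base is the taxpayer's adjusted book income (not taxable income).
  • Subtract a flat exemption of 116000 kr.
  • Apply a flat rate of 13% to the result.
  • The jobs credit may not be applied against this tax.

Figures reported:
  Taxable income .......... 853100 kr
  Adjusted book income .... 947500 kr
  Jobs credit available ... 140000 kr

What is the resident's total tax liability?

Alternative floor tax:
  Base (adjusted book income): 947500 kr
  Less exemption 116000 kr → base 831500 kr
  831500 kr × 13% = 108095 kr

Regular income tax:
  345000 kr × 6% = 20700 kr
  215000 kr × 18% = 38700 kr
  293100 kr × 28% = 82068 kr
  → 141468 kr
  Less jobs credit 140000 kr → 1468 kr

108095 kr > 1468 kr, so the alternative floor tax is the binding amount.

108095 kr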